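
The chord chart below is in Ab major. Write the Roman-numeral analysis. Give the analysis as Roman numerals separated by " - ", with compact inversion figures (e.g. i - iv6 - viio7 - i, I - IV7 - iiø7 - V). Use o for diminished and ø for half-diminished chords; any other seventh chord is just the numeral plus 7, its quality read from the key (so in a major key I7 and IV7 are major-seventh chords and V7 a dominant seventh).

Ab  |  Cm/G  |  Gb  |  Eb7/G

I - iii64 - bVII - V65

Ab has root Ab, degree 1 in Ab major, so I.
Cm/G: minor triad on C = scale degree 3 → iii64.
Gb: Gb with this quality isn't in the key; it's bVII, borrowed from the parallel minor.
Eb7/G: dominant seventh chord on Eb = scale degree 5 → V65.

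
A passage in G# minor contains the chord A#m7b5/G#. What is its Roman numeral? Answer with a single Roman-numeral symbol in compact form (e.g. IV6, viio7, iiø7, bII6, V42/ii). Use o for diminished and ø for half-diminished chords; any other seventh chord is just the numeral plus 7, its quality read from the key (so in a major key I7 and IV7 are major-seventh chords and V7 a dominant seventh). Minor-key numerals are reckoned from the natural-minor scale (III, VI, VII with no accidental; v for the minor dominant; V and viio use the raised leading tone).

iiø42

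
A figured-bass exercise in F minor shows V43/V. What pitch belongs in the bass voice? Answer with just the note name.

D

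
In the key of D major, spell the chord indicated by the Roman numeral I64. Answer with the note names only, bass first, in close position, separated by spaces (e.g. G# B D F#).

A D F#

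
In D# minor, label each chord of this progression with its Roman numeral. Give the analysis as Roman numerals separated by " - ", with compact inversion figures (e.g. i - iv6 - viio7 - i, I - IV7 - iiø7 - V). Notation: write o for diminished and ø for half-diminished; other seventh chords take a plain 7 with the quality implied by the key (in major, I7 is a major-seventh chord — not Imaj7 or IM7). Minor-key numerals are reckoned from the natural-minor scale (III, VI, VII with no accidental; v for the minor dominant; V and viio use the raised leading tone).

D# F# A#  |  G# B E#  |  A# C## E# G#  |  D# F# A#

D#-F#-A#: minor triad on D# = scale degree 1 → i.
G#-B-E#: root E# is the supertonic; diminished triad there is iio6.
A#-C##-E#-G#: root A# is the dominant; dominant seventh chord there is V7.
D#-F#-A# has root D#, degree 1 in D# minor, so i.

i - iio6 - V7 - i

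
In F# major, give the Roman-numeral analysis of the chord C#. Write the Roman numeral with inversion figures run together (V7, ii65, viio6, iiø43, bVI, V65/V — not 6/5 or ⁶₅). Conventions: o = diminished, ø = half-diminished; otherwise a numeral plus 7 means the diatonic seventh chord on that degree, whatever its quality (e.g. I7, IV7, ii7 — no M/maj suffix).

V

Stacked in thirds the chord is C#-E#-G#: a major triad on C#.
In F# major, C# is the dominant; the diatonic major triad there is V.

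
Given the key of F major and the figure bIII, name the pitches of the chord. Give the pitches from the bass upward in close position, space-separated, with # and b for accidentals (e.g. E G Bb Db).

Ab C Eb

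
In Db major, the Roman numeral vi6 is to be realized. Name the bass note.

Db

vi in Db major has root Bb; the chord is Bb-Db-F.
The figure 6 means first inversion — the third is in the bass.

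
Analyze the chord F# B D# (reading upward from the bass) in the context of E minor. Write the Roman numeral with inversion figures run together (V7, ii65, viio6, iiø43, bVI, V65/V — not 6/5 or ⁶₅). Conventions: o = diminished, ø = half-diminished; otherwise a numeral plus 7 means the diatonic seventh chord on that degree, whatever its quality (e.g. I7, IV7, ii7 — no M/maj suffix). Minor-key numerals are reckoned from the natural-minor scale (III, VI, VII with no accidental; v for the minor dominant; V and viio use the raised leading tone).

The pitches B-D#-F# form a major triad rooted on B.
In E minor, B is the dominant; the diatonic major triad there is V.
With F# in the bass the chord is in second inversion, so the figured bass is 64.

V64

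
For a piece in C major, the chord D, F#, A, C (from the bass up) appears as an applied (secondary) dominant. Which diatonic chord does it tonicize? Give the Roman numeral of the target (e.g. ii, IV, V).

V

The chord is a dominant seventh chord on D.
A dominant resolves down a perfect fifth: D → G. In C major, G is scale degree 5, i.e. V.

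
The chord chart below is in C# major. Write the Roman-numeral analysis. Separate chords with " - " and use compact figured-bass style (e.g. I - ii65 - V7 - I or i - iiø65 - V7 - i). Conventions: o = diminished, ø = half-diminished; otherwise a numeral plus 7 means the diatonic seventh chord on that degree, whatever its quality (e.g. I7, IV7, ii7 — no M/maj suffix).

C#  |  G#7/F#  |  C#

C#: major triad on C# = scale degree 1 → I.
G#7/F# has root G#, degree 5 in C# major, so V42.
C# has root C#, degree 1 in C# major, so I.

I - V42 - I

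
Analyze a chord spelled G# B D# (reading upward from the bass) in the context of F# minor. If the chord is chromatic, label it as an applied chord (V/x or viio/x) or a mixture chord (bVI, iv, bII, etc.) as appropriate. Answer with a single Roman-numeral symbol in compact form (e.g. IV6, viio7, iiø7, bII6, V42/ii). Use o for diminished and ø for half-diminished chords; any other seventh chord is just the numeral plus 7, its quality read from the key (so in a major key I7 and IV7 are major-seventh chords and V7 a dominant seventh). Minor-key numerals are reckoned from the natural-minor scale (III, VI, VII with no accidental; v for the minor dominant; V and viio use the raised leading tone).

The pitches G#-B-D# form a minor triad rooted on G#.
G# is the second degree of F# minor. This is the minor supertonic, borrowed from the parallel major (the Dorian ii).

ii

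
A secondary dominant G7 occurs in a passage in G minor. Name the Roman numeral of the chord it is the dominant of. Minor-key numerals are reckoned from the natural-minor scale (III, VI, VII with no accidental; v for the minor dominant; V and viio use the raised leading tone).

The chord is a dominant seventh chord on G.
A dominant resolves down a perfect fifth: G → C. In G minor, C is scale degree 4, i.e. iv.

iv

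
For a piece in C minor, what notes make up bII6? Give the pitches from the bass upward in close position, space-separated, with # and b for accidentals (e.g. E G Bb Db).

bII6 is the Neapolitan sixth — a major triad on the lowered second degree, here in its customary first inversion. In C minor that root is Db.
So the chord is Db-F-Ab, a major triad.
With the 6 figure the chord is in first inversion; from the bass F upward in close position it reads F-Ab-Db.

F Ab Db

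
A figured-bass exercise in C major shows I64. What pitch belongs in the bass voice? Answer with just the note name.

I in C major has root C; the chord is C-E-G.
The figure 64 means second inversion — the fifth is in the bass.

G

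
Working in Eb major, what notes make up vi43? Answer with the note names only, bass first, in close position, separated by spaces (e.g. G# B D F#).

The numeral's case and figure indicate a minor seventh chord. In Eb major its root, scale degree 6, is C.
Stacking thirds from C gives C-Eb-G-Bb.
With the 43 figure the chord is in second inversion; from the bass G upward in close position it reads G-Bb-C-Eb.

G Bb C Eb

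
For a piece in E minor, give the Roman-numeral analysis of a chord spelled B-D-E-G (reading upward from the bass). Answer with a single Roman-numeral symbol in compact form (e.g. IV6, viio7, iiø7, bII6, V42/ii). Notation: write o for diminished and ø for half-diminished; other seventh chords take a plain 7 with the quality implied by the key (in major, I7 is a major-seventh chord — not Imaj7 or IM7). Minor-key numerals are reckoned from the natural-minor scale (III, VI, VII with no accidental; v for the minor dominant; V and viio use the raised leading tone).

i43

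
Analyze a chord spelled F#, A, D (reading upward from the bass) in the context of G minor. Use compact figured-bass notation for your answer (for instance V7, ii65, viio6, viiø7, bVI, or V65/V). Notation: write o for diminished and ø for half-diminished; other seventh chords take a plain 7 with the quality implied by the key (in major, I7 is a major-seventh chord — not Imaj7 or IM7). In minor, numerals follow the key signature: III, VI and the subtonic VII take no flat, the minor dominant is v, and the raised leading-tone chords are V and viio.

V6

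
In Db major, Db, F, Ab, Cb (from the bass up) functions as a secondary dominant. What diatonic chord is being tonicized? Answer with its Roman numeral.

The chord is a dominant seventh chord on Db.
A dominant resolves down a perfect fifth: Db → Gb. In Db major, Gb is scale degree 4, i.e. IV.

IV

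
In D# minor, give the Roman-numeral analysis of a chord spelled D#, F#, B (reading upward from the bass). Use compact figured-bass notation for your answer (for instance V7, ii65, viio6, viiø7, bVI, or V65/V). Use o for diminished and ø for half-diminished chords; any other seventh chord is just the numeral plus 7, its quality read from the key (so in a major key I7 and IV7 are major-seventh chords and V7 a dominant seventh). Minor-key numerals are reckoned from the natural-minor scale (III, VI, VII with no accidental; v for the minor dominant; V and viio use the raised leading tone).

VI6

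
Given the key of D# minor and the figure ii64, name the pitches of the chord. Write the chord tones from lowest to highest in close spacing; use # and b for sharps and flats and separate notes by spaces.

ii64 is the minor supertonic, borrowed from the parallel major (the Dorian ii). In D# minor that root is E#.
So the chord is E#-G#-B#, a minor triad.
The figured bass 64 indicates second inversion, placing the fifth (B#) in the bass: B#-E#-G#.

B# E# G#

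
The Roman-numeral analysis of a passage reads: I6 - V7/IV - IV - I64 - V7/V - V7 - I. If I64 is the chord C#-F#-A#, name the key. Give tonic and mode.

F# major

I64 is given as C#-F#-A# — a major triad with root F#.
If F# is scale degree 1 and the mode makes that degree carry a major triad, the tonic is F# and the mode is major.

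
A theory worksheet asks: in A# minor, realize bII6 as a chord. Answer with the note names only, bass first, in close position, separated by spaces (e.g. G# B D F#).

bII6 is the Neapolitan sixth — a major triad on the lowered second degree, here in its customary first inversion. In A# minor that root is B.
So the chord is B-D#-F#, a major triad.
With the 6 figure the chord is in first inversion; from the bass D# upward in close position it reads D#-F#-B.

D# F# B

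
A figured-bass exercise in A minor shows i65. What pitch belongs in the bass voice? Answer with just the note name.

C

i in A minor has root A; the chord is A-C-E-G.
The figure 65 means first inversion — the third is in the bass.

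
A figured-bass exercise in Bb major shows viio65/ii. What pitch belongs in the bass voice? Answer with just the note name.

D

The applied chord viio65/ii is rooted on B: B-D-F-Ab.
The figure 65 means first inversion — the third is in the bass.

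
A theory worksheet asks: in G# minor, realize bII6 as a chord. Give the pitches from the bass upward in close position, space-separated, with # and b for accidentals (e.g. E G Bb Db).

Scale degree 2 in G# minor is A#; lowering it a half step gives A. bII6 is the Neapolitan sixth — a major triad on the lowered second degree, here in its customary first inversion.
So the chord is A-C#-E.
With the 6 figure the chord is in first inversion; from the bass C# upward in close position it reads C#-E-A.

C# E A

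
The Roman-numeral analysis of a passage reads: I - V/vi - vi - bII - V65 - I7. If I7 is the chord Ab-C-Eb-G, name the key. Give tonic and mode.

The chord Abmaj7 is a major seventh chord rooted on Ab; its label is I7.
If Ab is scale degree 1 and the mode makes that degree carry a major seventh chord, the tonic is Ab and the mode is major.

Ab major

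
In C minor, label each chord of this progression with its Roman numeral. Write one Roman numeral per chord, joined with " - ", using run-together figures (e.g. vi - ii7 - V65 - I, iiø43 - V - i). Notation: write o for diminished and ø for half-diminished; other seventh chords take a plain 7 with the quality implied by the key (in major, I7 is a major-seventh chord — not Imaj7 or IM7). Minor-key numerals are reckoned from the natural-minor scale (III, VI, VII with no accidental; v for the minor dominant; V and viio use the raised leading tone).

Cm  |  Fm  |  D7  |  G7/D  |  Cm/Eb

Cm: minor triad on C = scale degree 1 → i.
Fm: root F is the subdominant; minor triad there is iv.
D7 is the secondary dominant of V (dominant seventh chord on D): V7/V.
G7/D: dominant seventh chord on G = scale degree 5 → V43.
Cm/Eb: root C is the tonic; minor triad there is i6.

i - iv - V7/V - V43 - i6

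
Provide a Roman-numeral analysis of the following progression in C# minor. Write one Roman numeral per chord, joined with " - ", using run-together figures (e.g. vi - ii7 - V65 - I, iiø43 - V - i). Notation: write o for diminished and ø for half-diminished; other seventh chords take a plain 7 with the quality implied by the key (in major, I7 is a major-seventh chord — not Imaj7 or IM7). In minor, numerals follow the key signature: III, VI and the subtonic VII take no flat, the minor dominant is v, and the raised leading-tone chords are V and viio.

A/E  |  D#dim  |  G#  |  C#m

VI64 - iio - V - i

A/E has root A, degree 6 in C# minor, so VI64.
D#dim: diminished triad on D# = scale degree 2 → iio.
G#: major triad on G# = scale degree 5 → V.
C#m: root C# is the tonic; minor triad there is i.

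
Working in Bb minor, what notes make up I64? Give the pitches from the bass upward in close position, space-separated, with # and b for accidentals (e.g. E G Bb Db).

F Bb D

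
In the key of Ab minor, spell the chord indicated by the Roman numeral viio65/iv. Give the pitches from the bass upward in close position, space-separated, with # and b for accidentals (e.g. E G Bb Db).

Eb Gb Bbb C

viio65/iv is a secondary leading-tone chord. The target iv is Db in Ab minor; the applied chord is rooted a semitone below, on C.
Building a fully diminished seventh chord on C gives C-Eb-Gb-Bbb.
The figured bass 65 indicates first inversion, placing the third (Eb) in the bass: Eb-Gb-Bbb-C.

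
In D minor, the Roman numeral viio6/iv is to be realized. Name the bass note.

A

The applied chord viio6/iv is rooted on F#: F#-A-C.
The figure 6 means first inversion — the third is in the bass.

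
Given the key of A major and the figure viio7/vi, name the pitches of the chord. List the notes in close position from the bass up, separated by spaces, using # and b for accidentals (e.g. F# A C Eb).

The slash marks an applied leading-tone chord: viio of vi. In A major, vi is F#, so the leading tone to it is E#, a half step below.
Building a fully diminished seventh chord on E# gives E#-G#-B-D.

E# G# B D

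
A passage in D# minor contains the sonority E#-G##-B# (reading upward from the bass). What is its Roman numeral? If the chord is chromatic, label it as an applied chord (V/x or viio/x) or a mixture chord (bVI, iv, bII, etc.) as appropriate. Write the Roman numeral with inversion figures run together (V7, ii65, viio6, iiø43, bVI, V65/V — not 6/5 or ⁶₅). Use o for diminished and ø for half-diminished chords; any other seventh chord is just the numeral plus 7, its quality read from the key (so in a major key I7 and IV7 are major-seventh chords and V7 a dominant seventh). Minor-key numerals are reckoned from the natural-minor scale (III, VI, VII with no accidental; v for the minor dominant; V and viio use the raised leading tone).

V/V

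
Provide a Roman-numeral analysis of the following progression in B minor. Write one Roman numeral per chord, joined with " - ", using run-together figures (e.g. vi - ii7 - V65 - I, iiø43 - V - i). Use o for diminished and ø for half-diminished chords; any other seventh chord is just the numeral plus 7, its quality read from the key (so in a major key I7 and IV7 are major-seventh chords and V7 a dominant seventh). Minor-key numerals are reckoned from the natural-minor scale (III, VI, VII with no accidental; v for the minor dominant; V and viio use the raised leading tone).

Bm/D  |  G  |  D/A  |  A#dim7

Bm/D: minor triad on B = scale degree 1 → i6.
G: root G is the submediant; major triad there is VI.
D/A: major triad on D = scale degree 3 → III64.
A#dim7: root A# is the leading tone; fully diminished seventh chord there is viio7.

i6 - VI - III64 - viio7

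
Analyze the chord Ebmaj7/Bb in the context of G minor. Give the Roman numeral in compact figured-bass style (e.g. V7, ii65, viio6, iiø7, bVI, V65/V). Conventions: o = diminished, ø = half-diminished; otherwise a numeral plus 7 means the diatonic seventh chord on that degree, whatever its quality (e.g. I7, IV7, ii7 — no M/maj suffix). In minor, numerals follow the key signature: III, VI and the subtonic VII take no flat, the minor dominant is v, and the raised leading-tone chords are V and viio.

Stacked in thirds the chord is Eb-G-Bb-D: a major seventh chord on Eb.
Eb is scale degree 6 in G minor, and a major seventh chord on that degree is written VI7.
With Bb in the bass the chord is in second inversion, so the figured bass is 43.

VI43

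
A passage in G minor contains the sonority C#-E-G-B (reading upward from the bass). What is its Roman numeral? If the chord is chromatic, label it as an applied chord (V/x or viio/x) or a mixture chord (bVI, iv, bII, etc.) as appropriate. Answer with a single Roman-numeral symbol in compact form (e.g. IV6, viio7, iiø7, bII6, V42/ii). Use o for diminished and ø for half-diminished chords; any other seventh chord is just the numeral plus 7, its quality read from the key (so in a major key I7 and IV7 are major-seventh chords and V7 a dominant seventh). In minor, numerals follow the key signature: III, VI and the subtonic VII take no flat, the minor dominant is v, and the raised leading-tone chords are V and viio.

viiø7/V

The pitches C#-E-G-B form a half-diminished seventh chord rooted on C#.
C# sits a half step below D (V in G minor); a diminished chord there is the applied leading-tone chord of V.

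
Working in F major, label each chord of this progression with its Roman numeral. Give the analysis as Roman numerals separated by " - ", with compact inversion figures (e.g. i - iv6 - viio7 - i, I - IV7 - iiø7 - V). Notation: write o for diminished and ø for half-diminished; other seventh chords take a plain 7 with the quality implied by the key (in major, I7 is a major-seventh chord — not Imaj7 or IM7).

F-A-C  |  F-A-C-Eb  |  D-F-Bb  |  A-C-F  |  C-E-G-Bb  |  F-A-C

I - V7/IV - IV6 - I6 - V7 - I

F-A-C: major triad on F = scale degree 1 → I.
F-A-C-Eb: a dominant seventh chord on F, the applied dominant of IV → V7/IV.
D-F-Bb has root Bb, degree 4 in F major, so IV6.
A-C-F: root F is the tonic; major triad there is I6.
C-E-G-Bb: root C is the dominant; dominant seventh chord there is V7.
F-A-C: root F is the tonic; major triad there is I.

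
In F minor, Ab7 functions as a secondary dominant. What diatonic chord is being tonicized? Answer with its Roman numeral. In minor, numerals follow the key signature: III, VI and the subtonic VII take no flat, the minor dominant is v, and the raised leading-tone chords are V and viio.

The chord is a dominant seventh chord on Ab.
A dominant resolves down a perfect fifth: Ab → Db. In F minor, Db is scale degree 6, i.e. VI.

VI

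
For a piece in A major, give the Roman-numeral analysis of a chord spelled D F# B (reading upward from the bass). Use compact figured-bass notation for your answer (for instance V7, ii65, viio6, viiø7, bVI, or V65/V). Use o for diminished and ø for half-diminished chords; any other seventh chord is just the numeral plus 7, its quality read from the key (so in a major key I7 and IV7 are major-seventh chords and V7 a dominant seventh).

ii6

The pitches B-D-F# form a minor triad rooted on B.
In A major, B is the supertonic; the diatonic minor triad there is ii.
With D in the bass the chord is in first inversion, so the figured bass is 6.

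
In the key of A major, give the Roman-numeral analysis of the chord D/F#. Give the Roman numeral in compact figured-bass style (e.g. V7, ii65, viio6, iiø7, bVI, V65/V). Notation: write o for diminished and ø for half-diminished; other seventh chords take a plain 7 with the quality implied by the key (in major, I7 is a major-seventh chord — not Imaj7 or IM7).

IV6

The pitches D-F#-A form a major triad rooted on D.
D is scale degree 4 in A major, and a major triad on that degree is written IV.
With F# in the bass the chord is in first inversion, so the figured bass is 6.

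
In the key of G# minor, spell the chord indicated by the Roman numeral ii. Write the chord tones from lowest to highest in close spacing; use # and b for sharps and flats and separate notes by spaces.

Scale degree 2 in G# minor is A#; here the chord built on it is altered to a minor triad. ii is the minor supertonic, borrowed from the parallel major (the Dorian ii).
So the chord is A#-C#-E#, a minor triad.

A# C# E#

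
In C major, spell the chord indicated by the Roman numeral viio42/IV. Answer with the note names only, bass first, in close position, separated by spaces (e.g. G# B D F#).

Db E G Bb

viio42/IV is a secondary leading-tone chord. The target IV is F in C major; the applied chord is rooted a semitone below, on E.
Building a fully diminished seventh chord on E gives E-G-Bb-Db.
The figured bass 42 indicates third inversion, placing the seventh (Db) in the bass: Db-E-G-Bb.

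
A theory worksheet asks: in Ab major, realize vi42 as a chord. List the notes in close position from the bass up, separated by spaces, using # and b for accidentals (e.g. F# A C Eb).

Eb F Ab C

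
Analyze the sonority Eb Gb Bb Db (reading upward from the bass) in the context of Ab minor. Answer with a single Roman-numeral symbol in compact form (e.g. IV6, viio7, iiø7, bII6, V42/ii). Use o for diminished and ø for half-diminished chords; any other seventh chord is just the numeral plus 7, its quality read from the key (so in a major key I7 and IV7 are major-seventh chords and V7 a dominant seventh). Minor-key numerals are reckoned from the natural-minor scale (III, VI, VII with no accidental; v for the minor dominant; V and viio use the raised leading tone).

v7

Stacked in thirds the chord is Eb-Gb-Bb-Db: a minor seventh chord on Eb.
In Ab minor, Eb is the dominant; the diatonic minor seventh chord there is v7.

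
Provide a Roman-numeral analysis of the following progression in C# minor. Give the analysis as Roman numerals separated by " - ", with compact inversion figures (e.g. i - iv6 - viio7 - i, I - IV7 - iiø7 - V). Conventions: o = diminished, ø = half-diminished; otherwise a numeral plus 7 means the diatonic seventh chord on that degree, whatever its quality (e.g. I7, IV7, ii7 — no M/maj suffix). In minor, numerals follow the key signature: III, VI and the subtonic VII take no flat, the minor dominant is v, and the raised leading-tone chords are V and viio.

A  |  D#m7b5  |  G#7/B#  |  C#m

VI - iiø7 - V65 - i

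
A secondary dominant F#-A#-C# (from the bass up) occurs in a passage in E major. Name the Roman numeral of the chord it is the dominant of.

The chord is a major triad on F#.
A dominant resolves down a perfect fifth: F# → B. In E major, B is scale degree 5, i.e. V.

V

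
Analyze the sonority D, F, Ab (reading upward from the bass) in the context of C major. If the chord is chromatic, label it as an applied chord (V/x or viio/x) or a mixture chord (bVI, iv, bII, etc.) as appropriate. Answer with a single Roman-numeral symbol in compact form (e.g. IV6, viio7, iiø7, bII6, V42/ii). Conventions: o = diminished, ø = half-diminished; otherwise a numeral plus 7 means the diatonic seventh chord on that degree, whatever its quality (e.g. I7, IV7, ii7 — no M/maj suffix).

The pitches D-F-Ab form a diminished triad rooted on D.
D is the second degree of C major. This is the diminished supertonic triad, borrowed from the parallel minor.

iio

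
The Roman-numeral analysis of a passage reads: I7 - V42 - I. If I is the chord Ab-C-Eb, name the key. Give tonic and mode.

The chord Ab is a major triad rooted on Ab; its label is I.
If Ab is scale degree 1 and the mode makes that degree carry a major triad, the tonic is Ab and the mode is major.

Ab major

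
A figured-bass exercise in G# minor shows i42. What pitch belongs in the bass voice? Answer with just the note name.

F#

i in G# minor has root G#; the chord is G#-B-D#-F#.
The figure 42 means third inversion — the seventh is in the bass.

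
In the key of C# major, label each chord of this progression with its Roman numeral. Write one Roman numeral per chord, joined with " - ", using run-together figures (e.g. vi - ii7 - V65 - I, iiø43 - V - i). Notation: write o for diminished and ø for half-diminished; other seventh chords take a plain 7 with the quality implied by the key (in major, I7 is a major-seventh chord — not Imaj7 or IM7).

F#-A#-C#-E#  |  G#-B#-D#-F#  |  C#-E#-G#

F#-A#-C#-E#: root F# is the subdominant; major seventh chord there is IV7.
G#-B#-D#-F#: root G# is the dominant; dominant seventh chord there is V7.
C#-E#-G# has root C#, degree 1 in C# major, so I.

IV7 - V7 - I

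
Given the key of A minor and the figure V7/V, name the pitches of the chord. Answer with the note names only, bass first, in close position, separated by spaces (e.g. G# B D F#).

B D# F# A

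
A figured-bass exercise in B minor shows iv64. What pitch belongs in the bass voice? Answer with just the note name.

B

iv in B minor has root E; the chord is E-G-B.
The figure 64 means second inversion — the fifth is in the bass.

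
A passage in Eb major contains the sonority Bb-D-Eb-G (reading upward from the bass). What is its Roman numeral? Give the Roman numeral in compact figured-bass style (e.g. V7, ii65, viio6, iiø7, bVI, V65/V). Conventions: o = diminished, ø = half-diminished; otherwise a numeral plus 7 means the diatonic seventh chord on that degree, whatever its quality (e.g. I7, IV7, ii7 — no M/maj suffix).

I43

The pitches Eb-G-Bb-D form a major seventh chord rooted on Eb.
Eb is scale degree 1 in Eb major, and a major seventh chord on that degree is written I7.
With Bb in the bass the chord is in second inversion, so the figured bass is 43.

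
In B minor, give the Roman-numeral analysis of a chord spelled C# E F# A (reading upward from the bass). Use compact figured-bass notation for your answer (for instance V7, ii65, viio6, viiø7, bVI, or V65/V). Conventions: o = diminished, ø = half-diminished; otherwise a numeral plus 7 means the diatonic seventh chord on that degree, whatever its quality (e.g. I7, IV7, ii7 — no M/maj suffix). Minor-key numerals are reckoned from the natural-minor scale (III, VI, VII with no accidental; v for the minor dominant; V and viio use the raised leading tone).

v43

Stacked in thirds the chord is F#-A-C#-E: a minor seventh chord on F#.
F# is scale degree 5 in B minor, and a minor seventh chord on that degree is written v7.
With C# in the bass the chord is in second inversion, so the figured bass is 43.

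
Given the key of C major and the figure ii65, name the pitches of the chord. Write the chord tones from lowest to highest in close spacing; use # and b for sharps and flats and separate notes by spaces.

In C major, scale degree 2 is D, and the diatonic chord built there is a minor seventh chord.
Stacking thirds from D gives D-F-A-C.
The figured bass 65 indicates first inversion, placing the third (F) in the bass: F-A-C-D.

F A C D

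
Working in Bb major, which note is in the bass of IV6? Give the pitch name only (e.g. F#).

G

IV in Bb major has root Eb; the chord is Eb-G-Bb.
The figure 6 means first inversion — the third is in the bass.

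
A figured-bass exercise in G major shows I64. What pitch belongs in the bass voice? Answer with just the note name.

D

I in G major has root G; the chord is G-B-D.
The figure 64 means second inversion — the fifth is in the bass.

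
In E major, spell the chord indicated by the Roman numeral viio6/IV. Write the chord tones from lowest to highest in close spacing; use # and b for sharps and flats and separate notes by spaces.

B D G#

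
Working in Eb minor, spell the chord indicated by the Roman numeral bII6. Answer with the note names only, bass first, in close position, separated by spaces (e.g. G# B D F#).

bII6 is the Neapolitan sixth — a major triad on the lowered second degree, here in its customary first inversion. In Eb minor that root is Fb.
So the chord is Fb-Ab-Cb.
With the 6 figure the chord is in first inversion; from the bass Ab upward in close position it reads Ab-Cb-Fb.

Ab Cb Fb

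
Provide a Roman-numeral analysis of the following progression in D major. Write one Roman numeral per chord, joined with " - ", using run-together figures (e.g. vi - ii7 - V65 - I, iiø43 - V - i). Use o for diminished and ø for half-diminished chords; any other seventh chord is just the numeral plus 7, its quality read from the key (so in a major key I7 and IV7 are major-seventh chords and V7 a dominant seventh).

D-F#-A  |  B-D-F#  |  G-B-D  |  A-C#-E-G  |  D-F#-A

D-F#-A: root D is the tonic; major triad there is I.
B-D-F# has root B, degree 6 in D major, so vi.
G-B-D has root G, degree 4 in D major, so IV.
A-C#-E-G: dominant seventh chord on A = scale degree 5 → V7.
D-F#-A: root D is the tonic; major triad there is I.

I - vi - IV - V7 - I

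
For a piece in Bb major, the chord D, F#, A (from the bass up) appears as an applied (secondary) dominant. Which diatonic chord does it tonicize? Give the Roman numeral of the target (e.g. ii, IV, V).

The chord is a major triad on D.
A dominant resolves down a perfect fifth: D → G. In Bb major, G is scale degree 6, i.e. vi.

vi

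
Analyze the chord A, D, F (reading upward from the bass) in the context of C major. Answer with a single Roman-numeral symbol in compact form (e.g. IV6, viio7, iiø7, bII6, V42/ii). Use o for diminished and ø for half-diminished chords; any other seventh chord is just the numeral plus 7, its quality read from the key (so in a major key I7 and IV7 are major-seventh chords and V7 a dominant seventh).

The pitches D-F-A form a minor triad rooted on D.
D is scale degree 2 in C major, and a minor triad on that degree is written ii.
With A in the bass the chord is in second inversion, so the figured bass is 64.

ii64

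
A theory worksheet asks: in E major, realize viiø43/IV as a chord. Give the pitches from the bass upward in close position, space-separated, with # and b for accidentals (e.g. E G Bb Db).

The slash marks an applied leading-tone chord: viio of IV. In E major, IV is A, so the leading tone to it is G#, a half step below.
Building a half-diminished seventh chord on G# gives G#-B-D-F#.
With the 43 figure the chord is in second inversion; from the bass D upward in close position it reads D-F#-G#-B.

D F# G# B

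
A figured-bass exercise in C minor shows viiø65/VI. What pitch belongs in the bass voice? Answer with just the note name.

Bb

The applied chord viiø65/VI is rooted on G: G-Bb-Db-F.
The figure 65 means first inversion — the third is in the bass.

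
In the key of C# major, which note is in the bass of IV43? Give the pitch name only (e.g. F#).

C#

IV in C# major has root F#; the chord is F#-A#-C#-E#.
The figure 43 means second inversion — the fifth is in the bass.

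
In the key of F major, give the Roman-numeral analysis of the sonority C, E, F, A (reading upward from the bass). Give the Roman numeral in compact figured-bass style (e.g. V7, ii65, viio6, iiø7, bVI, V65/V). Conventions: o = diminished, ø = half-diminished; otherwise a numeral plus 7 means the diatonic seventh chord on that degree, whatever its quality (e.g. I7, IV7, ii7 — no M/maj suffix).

I43

The pitches F-A-C-E form a major seventh chord rooted on F.
F is scale degree 1 in F major, and a major seventh chord on that degree is written I7.
With C in the bass the chord is in second inversion, so the figured bass is 43.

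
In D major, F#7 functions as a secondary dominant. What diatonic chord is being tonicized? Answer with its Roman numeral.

vi

The chord is a dominant seventh chord on F#.
A dominant resolves down a perfect fifth: F# → B. In D major, B is scale degree 6, i.e. vi.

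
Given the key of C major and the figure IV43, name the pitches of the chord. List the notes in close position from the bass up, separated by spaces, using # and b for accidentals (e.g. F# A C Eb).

C E F A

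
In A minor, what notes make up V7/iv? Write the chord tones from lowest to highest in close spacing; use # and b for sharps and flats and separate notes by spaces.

V7/iv is a secondary dominant — the dominant seventh of iv. iv in A minor is D, so the applied chord's root is A, a perfect fifth above.
Building a dominant seventh chord on A gives A-C#-E-G.

A C# E G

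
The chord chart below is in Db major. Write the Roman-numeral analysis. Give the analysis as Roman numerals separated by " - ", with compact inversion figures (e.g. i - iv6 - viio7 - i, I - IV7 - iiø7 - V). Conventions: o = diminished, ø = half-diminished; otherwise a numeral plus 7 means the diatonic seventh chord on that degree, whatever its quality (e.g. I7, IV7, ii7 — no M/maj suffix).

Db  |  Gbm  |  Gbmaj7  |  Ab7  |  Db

I - iv - IV7 - V7 - I

Db: root Db is the tonic; major triad there is I.
Gbm: minor triad on Gb — chromatic; iv (borrowed from the parallel minor).
Gbmaj7 has root Gb, degree 4 in Db major, so IV7.
Ab7: dominant seventh chord on Ab = scale degree 5 → V7.
Db: root Db is the tonic; major triad there is I.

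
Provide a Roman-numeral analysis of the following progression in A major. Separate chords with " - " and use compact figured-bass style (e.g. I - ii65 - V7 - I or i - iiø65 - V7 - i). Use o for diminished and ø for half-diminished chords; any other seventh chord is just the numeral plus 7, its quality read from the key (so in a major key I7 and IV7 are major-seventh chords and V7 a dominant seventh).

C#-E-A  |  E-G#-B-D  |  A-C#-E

C#-E-A: major triad on A = scale degree 1 → I6.
E-G#-B-D has root E, degree 5 in A major, so V7.
A-C#-E has root A, degree 1 in A major, so I.

I6 - V7 - I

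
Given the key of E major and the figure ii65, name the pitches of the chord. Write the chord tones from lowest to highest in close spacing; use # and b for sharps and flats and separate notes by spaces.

A C# E F#

The numeral's case and figure indicate a minor seventh chord. In E major its root, scale degree 2, is F#.
That chord is spelled F#-A-C#-E.
With the 65 figure the chord is in first inversion; from the bass A upward in close position it reads A-C#-E-F#.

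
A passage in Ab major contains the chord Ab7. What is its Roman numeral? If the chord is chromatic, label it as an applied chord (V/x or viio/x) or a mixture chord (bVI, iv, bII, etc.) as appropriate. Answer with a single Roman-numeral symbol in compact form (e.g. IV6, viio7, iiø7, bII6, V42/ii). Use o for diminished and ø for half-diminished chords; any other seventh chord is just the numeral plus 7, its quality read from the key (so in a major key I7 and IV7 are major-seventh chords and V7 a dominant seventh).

V7/IV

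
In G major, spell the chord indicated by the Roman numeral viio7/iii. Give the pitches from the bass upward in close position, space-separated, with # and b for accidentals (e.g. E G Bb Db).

A# C# E G

The slash marks an applied leading-tone chord: viio of iii. In G major, iii is B, so the leading tone to it is A#, a half step below.
Building a fully diminished seventh chord on A# gives A#-C#-E-G.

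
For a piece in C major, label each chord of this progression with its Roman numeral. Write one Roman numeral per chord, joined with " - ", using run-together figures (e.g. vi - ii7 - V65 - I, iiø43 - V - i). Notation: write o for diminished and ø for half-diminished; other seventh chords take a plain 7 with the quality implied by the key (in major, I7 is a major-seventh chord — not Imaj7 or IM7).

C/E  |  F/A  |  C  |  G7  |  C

C/E has root C, degree 1 in C major, so I6.
F/A: major triad on F = scale degree 4 → IV6.
C: major triad on C = scale degree 1 → I.
G7: dominant seventh chord on G = scale degree 5 → V7.
C: major triad on C = scale degree 1 → I.

I6 - IV6 - I - V7 - I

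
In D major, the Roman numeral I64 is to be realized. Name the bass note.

I in D major has root D; the chord is D-F#-A.
The figure 64 means second inversion — the fifth is in the bass.

A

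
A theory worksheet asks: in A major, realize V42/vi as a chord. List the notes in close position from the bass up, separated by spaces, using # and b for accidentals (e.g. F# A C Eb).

V42/vi is a secondary dominant — the dominant seventh of vi. vi in A major is F#, so the applied chord's root is C#, a perfect fifth above.
Building a dominant seventh chord on C# gives C#-E#-G#-B.
The figured bass 42 indicates third inversion, placing the seventh (B) in the bass: B-C#-E#-G#.

B C# E# G#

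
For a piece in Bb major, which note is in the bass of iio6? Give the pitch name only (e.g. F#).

iio in Bb major has root C; the chord is C-Eb-Gb.
The figure 6 means first inversion — the third is in the bass.

Eb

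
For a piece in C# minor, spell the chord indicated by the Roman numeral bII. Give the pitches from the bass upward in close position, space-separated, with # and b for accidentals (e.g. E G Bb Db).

D F# A

Scale degree 2 in C# minor is D#; lowering it a half step gives D. bII is the Neapolitan chord — a major triad on the lowered second degree.
So the chord is D-F#-A.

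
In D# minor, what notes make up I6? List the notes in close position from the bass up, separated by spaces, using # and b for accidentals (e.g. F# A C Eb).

I6 is the major tonic (Picardy third), borrowed from the parallel major. In D# minor that root is D#.
So the chord is D#-F##-A#, a major triad.
With the 6 figure the chord is in first inversion; from the bass F## upward in close position it reads F##-A#-D#.

F## A# D#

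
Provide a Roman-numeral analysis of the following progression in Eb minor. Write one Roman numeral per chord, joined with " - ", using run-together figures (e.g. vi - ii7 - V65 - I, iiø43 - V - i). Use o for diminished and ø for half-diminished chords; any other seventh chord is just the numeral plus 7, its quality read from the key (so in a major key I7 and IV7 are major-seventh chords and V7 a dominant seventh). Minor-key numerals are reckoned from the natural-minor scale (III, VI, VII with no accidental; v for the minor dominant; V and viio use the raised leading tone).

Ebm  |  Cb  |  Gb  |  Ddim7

Ebm: minor triad on Eb = scale degree 1 → i.
Cb has root Cb, degree 6 in Eb minor, so VI.
Gb: major triad on Gb = scale degree 3 → III.
Ddim7: fully diminished seventh chord on D = scale degree 7 → viio7.

i - VI - III - viio7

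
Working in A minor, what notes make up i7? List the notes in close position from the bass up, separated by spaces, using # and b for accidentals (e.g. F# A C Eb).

A C E G

In A minor, scale degree 1 is A, and the diatonic chord built there is a minor seventh chord.
Stacking thirds from A gives A-C-E-G.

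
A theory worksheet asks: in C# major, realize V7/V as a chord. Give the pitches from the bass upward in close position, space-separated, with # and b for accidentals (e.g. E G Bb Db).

D# F## A# C#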